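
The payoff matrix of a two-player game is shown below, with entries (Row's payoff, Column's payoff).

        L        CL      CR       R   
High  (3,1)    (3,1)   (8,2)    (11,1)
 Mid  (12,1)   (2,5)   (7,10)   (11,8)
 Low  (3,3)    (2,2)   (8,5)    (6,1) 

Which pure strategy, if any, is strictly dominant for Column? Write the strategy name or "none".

CR vs L: High: 2>1, Mid: 10>1, Low: 5>3.
CR vs CL: High: 2>1, Mid: 10>5, Low: 5>2.
CR vs R: High: 2>1, Mid: 10>8, Low: 5>1.
CR strictly beats every other strategy against every opponent action, so it is strictly dominant.

CR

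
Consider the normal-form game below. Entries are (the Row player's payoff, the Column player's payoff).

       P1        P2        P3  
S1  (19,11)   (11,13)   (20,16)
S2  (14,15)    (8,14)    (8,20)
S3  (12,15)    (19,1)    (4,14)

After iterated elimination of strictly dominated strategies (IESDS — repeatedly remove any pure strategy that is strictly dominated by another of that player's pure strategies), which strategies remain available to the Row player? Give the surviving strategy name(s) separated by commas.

S1

For the Row player, S1 strictly dominates S2 on the remaining columns (P1: 19>14, P2: 11>8, P3: 20>8); eliminate S2.
For the Column player, P3 strictly dominates P2 on the remaining rows (S1: 16>13, S3: 14>1); eliminate P2.
Row S3 is eliminated: S1 beats it against every remaining column (P1: 19>12, P3: 20>4).
For the Column player, P3 strictly dominates P1 on the remaining rows (S1: 16>11); eliminate P1.
Among the remaining strategies, none is strictly dominated by another pure strategy of the same player, so the elimination stops.
Surviving strategies — the Row player: {S1}; the Column player: {P3}.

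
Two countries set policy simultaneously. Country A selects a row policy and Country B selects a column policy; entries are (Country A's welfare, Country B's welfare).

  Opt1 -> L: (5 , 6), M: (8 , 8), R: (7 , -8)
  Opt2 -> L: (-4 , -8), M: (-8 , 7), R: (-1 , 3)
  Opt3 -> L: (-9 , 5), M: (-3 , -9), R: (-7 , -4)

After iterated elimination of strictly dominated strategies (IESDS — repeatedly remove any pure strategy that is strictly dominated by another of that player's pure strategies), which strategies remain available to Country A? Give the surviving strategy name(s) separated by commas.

For Country A, Opt1 strictly dominates Opt2 on the remaining columns (L: 5>-4, M: 8>-8, R: 7>-1); eliminate Opt2.
Country A's strategy Opt3 is strictly dominated by Opt1 (L: 5>-9, M: 8>-3, R: 7>-7) and is removed.
Country B's strategy L is strictly dominated by M (Opt1: 8>6) and is removed.
Column R is eliminated: M beats it against every remaining row (Opt1: 8>-8).
Among the remaining strategies, none is strictly dominated by another pure strategy of the same player, so the elimination stops.
Surviving strategies — Country A: {Opt1}; Country B: {M}.

Opt1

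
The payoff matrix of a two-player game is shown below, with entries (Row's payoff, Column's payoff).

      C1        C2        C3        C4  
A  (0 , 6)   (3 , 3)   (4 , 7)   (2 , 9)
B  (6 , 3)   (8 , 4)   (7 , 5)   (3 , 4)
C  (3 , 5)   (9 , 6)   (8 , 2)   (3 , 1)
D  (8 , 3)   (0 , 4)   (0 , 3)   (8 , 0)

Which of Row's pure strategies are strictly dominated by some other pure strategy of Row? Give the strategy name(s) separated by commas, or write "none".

A

B strictly dominates A — C1: 6>0, C2: 8>3, C3: 7>4, C4: 3>2.
B: no other strategy beats it everywhere (A at C1 (6>0); C at C1 (6>3); D at C2 (8>0)).
C is not dominated — it holds its own against A at C1 (3>0); B at C2 (9>8); D at C2 (9>0).
Nothing dominates D: A at C1 (8>0); B at C1 (8>6); C at C1 (8>3).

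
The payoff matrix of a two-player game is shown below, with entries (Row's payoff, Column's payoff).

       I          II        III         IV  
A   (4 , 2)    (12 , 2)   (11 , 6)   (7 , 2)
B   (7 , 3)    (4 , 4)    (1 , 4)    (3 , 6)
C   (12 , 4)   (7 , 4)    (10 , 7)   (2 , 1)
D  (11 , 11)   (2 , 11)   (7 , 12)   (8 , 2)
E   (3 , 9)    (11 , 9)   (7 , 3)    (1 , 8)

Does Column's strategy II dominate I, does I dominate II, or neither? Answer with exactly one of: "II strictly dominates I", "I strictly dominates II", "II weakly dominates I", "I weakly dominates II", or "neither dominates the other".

II's payoffs vs I's, by Row's action — A: 2=2, B: 4>3, C: 4=4, D: 11=11, E: 9=9.
II is at least as good everywhere and strictly better somewhere (tied only at A, C, D, E), so II weakly but not strictly dominates I.

II weakly dominates I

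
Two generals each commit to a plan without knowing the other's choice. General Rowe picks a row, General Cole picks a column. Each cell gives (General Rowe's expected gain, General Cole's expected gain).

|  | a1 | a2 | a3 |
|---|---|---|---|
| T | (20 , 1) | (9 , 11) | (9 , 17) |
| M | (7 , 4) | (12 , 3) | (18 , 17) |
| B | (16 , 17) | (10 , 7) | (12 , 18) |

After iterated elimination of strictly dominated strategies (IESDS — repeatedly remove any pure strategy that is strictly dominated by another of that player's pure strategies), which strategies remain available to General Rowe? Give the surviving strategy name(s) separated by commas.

M

General Cole's strategy a1 is strictly dominated by a3 (T: 17>1, M: 17>4, B: 18>17) and is removed.
For General Rowe, M strictly dominates T on the remaining columns (a2: 12>9, a3: 18>9); eliminate T.
General Rowe's strategy B is strictly dominated by M (a2: 12>10, a3: 18>12) and is removed.
For General Cole, a3 strictly dominates a2 on the remaining rows (M: 17>3); eliminate a2.
Among the remaining strategies, none is strictly dominated by another pure strategy of the same player, so the elimination stops.
Surviving strategies — General Rowe: {M}; General Cole: {a3}.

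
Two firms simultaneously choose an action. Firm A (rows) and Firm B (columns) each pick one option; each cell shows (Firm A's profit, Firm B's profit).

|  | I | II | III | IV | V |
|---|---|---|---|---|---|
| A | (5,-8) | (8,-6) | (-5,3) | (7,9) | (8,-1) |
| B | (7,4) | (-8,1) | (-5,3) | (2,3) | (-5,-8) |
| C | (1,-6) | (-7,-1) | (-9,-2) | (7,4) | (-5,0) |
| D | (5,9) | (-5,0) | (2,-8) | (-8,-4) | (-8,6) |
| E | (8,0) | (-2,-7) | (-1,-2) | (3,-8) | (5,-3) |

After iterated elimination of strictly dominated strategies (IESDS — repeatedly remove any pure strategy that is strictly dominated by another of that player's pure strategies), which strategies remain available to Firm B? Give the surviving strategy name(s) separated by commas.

I, III, IV, V

For Firm A, E strictly dominates B on the remaining columns (I: 8>7, II: -2>-8, III: -1>-5, IV: 3>2, V: 5>-5); eliminate B.
Firm B's strategy II is strictly dominated by V (A: -1>-6, C: 0>-1, D: 6>0, E: -3>-7) and is removed.
Among the remaining strategies, none is strictly dominated by another pure strategy of the same player, so the elimination stops.
Surviving strategies — Firm A: {A, C, D, E}; Firm B: {I, III, IV, V}.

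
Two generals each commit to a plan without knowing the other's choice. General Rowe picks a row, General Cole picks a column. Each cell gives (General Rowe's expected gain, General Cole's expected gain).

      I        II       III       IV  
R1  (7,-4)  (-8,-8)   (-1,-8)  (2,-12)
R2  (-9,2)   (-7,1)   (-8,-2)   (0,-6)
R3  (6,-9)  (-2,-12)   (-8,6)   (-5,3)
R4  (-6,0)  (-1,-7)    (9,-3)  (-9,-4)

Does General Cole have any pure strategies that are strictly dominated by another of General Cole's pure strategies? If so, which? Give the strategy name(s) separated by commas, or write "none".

II, IV

I is not dominated — it holds its own against II at R1 (-4>-8); III at R1 (-4>-8); IV at R1 (-4>-12).
II: dominated, since I does at least as well everywhere (R1: -4>-8, R2: 2>1, R3: -9>-12, R4: 0>-7).
III: no other strategy beats it everywhere (I at R3 (6>-9); II at R1 (-8=-8); IV at R1 (-8>-12)).
IV is strictly dominated by III (R1: -8>-12, R2: -2>-6, R3: 6>3, R4: -3>-4).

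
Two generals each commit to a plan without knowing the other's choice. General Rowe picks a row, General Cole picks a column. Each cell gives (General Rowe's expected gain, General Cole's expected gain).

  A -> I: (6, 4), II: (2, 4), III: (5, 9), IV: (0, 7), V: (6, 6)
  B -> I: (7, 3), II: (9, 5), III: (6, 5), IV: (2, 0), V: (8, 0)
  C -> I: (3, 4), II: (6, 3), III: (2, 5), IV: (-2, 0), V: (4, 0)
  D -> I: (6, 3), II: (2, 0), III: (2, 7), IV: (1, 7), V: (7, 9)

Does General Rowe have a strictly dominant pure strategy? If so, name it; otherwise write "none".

B

B vs A: I: 7>6, II: 9>2, III: 6>5, IV: 2>0, V: 8>6.
B vs C: I: 7>3, II: 9>6, III: 6>2, IV: 2>-2, V: 8>4.
B vs D: I: 7>6, II: 9>2, III: 6>2, IV: 2>1, V: 8>7.
B strictly beats every other strategy against every opponent action, so it is strictly dominant.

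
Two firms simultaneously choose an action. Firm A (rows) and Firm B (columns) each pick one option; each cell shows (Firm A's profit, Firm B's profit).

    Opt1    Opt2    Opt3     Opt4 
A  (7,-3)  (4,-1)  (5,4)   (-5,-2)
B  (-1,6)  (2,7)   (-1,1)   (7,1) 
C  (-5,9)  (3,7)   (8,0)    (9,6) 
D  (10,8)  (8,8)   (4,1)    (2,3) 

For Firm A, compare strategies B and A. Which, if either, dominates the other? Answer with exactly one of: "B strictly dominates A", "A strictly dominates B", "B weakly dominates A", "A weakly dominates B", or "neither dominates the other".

Compare B to A across every action of Firm B: Opt1: -1<7, Opt2: 2<4, Opt3: -1<5, Opt4: 7>-5.
B does better at Opt4 but worse at Opt1, Opt2, Opt3; neither strategy dominates the other.

neither dominates the other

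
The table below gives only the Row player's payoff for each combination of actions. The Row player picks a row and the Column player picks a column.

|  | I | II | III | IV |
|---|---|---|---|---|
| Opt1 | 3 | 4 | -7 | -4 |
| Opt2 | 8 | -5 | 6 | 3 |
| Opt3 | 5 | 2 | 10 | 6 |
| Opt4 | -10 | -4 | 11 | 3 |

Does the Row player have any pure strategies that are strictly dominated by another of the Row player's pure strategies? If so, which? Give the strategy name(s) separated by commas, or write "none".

none

Opt1 is not dominated — it holds its own against Opt2 at II (4>-5); Opt3 at II (4>2); Opt4 at I (3>-10).
Nothing dominates Opt2: Opt1 at I (8>3); Opt3 at I (8>5); Opt4 at I (8>-10).
Nothing dominates Opt3: Opt1 at I (5>3); Opt2 at II (2>-5); Opt4 at I (5>-10).
Opt4 is not dominated — it holds its own against Opt1 at III (11>-7); Opt2 at II (-4>-5); Opt3 at III (11>10).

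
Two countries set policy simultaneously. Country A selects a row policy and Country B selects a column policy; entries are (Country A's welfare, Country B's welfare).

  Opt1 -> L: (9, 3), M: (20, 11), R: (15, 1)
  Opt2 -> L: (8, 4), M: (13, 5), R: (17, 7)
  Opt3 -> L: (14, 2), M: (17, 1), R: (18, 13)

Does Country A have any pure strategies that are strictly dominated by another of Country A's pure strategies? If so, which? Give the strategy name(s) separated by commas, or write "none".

Opt2

Nothing dominates Opt1: Opt2 at L (9>8); Opt3 at M (20>17).
Opt2 is strictly dominated by Opt3 (L: 14>8, M: 17>13, R: 18>17).
Opt3 is not dominated — it holds its own against Opt1 at L (14>9); Opt2 at L (14>8).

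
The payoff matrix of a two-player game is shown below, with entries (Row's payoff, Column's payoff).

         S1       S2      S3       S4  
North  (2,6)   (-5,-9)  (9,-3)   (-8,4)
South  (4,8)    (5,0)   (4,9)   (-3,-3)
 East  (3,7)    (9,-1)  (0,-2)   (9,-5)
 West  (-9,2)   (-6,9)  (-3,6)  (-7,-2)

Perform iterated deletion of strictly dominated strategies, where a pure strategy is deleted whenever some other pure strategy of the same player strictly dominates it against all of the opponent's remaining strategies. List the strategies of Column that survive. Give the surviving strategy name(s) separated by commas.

For Row, South strictly dominates West on the remaining columns (S1: 4>-9, S2: 5>-6, S3: 4>-3, S4: -3>-7); eliminate West.
Column S2 is eliminated: S1 beats it against every remaining row (North: 6>-9, South: 8>0, East: 7>-1).
Column S4 is eliminated: S1 beats it against every remaining row (North: 6>4, South: 8>-3, East: 7>-5).
For Row, South strictly dominates East on the remaining columns (S1: 4>3, S3: 4>0); eliminate East.
Among the remaining strategies, none is strictly dominated by another pure strategy of the same player, so the elimination stops.
Surviving strategies — Row: {North, South}; Column: {S1, S3}.

S1, S3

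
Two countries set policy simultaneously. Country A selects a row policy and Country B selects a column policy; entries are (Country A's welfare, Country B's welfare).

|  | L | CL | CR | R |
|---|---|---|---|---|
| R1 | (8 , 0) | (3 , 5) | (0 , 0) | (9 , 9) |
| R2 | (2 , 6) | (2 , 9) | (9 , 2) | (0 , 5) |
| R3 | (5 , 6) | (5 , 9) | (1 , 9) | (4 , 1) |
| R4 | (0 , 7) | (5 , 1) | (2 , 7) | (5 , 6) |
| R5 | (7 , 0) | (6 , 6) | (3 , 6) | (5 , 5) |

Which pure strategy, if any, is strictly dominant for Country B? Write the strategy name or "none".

none

L fails to dominate CL at R1 (0<5).
CL fails to dominate L at R4 (1<7).
CR fails to dominate L at R1 (0=0).
R fails to dominate L at R2 (5<6).
No single strategy dominates all the others.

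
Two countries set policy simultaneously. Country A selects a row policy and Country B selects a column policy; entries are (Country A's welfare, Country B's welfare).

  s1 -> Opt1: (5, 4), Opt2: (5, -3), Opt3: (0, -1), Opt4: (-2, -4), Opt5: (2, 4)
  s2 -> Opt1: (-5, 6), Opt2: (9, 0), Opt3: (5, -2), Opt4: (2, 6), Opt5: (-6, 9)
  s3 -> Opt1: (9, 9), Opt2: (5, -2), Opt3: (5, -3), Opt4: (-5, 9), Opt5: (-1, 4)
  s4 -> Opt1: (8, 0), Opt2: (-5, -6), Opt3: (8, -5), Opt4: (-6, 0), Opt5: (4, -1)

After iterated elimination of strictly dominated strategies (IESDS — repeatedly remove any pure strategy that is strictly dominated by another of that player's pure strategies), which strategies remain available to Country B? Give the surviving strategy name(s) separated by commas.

Country B's strategy Opt2 is strictly dominated by Opt1 (s1: 4>-3, s2: 6>0, s3: 9>-2, s4: 0>-6) and is removed.
Column Opt3 is eliminated: Opt1 beats it against every remaining row (s1: 4>-1, s2: 6>-2, s3: 9>-3, s4: 0>-5).
Among the remaining strategies, none is strictly dominated by another pure strategy of the same player, so the elimination stops.
Surviving strategies — Country A: {s1, s2, s3, s4}; Country B: {Opt1, Opt4, Opt5}.

Opt1, Opt4, Opt5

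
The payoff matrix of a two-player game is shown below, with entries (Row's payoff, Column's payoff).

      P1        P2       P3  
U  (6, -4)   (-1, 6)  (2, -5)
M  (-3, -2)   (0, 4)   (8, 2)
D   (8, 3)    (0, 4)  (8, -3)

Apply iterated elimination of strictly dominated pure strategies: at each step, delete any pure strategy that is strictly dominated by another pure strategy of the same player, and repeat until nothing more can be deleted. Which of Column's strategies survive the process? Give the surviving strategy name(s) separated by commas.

P2

Row U is eliminated: D beats it against every remaining column (P1: 8>6, P2: 0>-1, P3: 8>2).
Column P1 is eliminated: P2 beats it against every remaining row (M: 4>-2, D: 4>3).
Column P3 is eliminated: P2 beats it against every remaining row (M: 4>2, D: 4>-3).
Among the remaining strategies, none is strictly dominated by another pure strategy of the same player, so the elimination stops.
Surviving strategies — Row: {M, D}; Column: {P2}.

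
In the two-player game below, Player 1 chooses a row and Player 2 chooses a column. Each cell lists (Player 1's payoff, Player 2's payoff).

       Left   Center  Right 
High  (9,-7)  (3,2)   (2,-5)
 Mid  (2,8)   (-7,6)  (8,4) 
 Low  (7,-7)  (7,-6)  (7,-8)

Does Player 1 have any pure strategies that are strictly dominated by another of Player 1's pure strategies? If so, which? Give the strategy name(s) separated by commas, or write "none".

none

High: no other strategy beats it everywhere (Mid at Left (9>2); Low at Left (9>7)).
Mid is not dominated — it holds its own against High at Right (8>2); Low at Right (8>7).
Low: no other strategy beats it everywhere (High at Center (7>3); Mid at Left (7>2)).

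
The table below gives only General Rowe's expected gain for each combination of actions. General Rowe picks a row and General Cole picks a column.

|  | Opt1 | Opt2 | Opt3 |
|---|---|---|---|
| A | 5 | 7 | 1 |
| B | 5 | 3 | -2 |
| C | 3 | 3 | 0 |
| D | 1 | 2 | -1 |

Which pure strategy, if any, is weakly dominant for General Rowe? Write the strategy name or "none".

A

A vs B: Opt1: 5=5, Opt2: 7>3, Opt3: 1>-2.
A vs C: Opt1: 5>3, Opt2: 7>3, Opt3: 1>0.
A vs D: Opt1: 5>1, Opt2: 7>2, Opt3: 1>-1.
A is at least as good as every other strategy against every opponent action, so it is weakly dominant.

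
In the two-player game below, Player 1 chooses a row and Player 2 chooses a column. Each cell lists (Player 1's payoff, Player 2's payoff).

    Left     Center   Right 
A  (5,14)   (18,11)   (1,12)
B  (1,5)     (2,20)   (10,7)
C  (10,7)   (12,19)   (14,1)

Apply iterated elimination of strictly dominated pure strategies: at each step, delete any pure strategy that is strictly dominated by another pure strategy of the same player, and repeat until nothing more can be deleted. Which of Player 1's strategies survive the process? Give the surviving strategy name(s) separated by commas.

A, C

For Player 1, C strictly dominates B on the remaining columns (Left: 10>1, Center: 12>2, Right: 14>10); eliminate B.
For Player 2, Left strictly dominates Right on the remaining rows (A: 14>12, C: 7>1); eliminate Right.
Among the remaining strategies, none is strictly dominated by another pure strategy of the same player, so the elimination stops.
Surviving strategies — Player 1: {A, C}; Player 2: {Left, Center}.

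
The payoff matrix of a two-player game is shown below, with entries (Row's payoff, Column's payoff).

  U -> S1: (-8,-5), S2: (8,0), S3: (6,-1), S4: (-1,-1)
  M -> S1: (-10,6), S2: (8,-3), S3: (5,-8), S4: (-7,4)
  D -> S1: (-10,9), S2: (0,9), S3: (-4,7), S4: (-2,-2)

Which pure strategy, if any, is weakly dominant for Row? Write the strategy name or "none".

U

U vs M: S1: -8>-10, S2: 8=8, S3: 6>5, S4: -1>-7.
U vs D: S1: -8>-10, S2: 8>0, S3: 6>-4, S4: -1>-2.
U is at least as good as every other strategy against every opponent action, so it is weakly dominant.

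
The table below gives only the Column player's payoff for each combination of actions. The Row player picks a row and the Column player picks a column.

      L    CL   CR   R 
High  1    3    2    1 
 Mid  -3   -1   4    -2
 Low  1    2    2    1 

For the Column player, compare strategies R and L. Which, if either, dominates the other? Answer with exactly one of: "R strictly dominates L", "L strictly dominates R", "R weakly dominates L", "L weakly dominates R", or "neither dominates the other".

R's payoffs vs L's, by the Row player's action — High: 1=1, Mid: -2>-3, Low: 1=1.
R is at least as good everywhere and strictly better somewhere (tied only at High, Low), so R weakly but not strictly dominates L.

R weakly dominates L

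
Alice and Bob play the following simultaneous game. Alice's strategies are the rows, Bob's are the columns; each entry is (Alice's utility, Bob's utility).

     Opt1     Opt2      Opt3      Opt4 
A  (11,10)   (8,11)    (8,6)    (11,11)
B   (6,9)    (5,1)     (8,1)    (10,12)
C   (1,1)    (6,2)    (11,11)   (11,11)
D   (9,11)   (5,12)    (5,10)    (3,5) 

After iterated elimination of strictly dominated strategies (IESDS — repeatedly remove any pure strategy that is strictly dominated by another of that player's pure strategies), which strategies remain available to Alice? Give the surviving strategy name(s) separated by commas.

Row D is eliminated: A beats it against every remaining column (Opt1: 11>9, Opt2: 8>5, Opt3: 8>5, Opt4: 11>3).
Bob's strategy Opt1 is strictly dominated by Opt4 (A: 11>10, B: 12>9, C: 11>1) and is removed.
Row B is eliminated: C beats it against every remaining column (Opt2: 6>5, Opt3: 11>8, Opt4: 11>10).
Among the remaining strategies, none is strictly dominated by another pure strategy of the same player, so the elimination stops.
Surviving strategies — Alice: {A, C}; Bob: {Opt2, Opt3, Opt4}.

A, C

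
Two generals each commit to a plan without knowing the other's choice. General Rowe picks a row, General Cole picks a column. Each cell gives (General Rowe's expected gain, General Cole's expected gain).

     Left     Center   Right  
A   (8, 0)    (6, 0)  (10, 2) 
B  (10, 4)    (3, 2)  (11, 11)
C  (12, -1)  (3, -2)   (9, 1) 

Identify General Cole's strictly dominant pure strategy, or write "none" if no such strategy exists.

Right vs Left: A: 2>0, B: 11>4, C: 1>-1.
Right vs Center: A: 2>0, B: 11>2, C: 1>-2.
Right strictly beats every other strategy against every opponent action, so it is strictly dominant.

Right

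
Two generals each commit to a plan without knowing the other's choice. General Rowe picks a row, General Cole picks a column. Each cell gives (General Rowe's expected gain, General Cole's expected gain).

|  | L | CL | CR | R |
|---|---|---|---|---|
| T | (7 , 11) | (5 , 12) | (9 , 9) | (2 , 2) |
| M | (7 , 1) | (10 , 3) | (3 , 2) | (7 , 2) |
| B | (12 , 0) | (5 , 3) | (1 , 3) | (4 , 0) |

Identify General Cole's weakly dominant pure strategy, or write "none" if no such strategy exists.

CL vs L: T: 12>11, M: 3>1, B: 3>0.
CL vs CR: T: 12>9, M: 3>2, B: 3=3.
CL vs R: T: 12>2, M: 3>2, B: 3>0.
CL is at least as good as every other strategy against every opponent action, so it is weakly dominant.

CL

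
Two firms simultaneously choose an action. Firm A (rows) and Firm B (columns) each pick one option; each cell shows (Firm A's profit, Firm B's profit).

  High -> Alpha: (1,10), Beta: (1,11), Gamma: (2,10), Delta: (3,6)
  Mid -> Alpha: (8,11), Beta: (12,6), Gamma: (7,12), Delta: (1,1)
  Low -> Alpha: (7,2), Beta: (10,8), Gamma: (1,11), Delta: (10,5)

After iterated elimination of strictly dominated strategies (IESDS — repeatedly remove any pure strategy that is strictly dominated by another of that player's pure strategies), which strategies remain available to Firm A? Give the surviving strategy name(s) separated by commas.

For Firm B, Beta strictly dominates Delta on the remaining rows (High: 11>6, Mid: 6>1, Low: 8>5); eliminate Delta.
For Firm A, Mid strictly dominates High on the remaining columns (Alpha: 8>1, Beta: 12>1, Gamma: 7>2); eliminate High.
Firm A's strategy Low is strictly dominated by Mid (Alpha: 8>7, Beta: 12>10, Gamma: 7>1) and is removed.
Firm B's strategy Alpha is strictly dominated by Gamma (Mid: 12>11) and is removed.
Firm B's strategy Beta is strictly dominated by Gamma (Mid: 12>6) and is removed.
Among the remaining strategies, none is strictly dominated by another pure strategy of the same player, so the elimination stops.
Surviving strategies — Firm A: {Mid}; Firm B: {Gamma}.

Mid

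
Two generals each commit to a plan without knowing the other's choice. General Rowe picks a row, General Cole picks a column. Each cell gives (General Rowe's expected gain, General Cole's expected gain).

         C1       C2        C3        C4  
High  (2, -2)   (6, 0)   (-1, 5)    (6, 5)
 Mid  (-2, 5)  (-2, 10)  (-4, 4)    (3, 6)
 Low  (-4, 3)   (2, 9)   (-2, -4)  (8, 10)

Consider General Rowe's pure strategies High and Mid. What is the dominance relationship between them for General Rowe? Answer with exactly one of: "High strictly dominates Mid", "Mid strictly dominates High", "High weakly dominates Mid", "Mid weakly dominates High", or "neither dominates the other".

High strictly dominates Mid

Compare High to Mid across every action of General Cole: C1: 2>-2, C2: 6>-2, C3: -1>-4, C4: 6>3.
High gives a strictly higher payoff against every action of General Cole, so High strictly dominates Mid.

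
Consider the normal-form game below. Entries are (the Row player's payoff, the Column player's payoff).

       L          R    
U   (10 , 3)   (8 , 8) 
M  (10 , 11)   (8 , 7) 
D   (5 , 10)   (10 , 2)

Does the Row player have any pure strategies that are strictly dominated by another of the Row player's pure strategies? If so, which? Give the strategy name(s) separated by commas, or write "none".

none

U: no other strategy beats it everywhere (M at L (10=10); D at L (10>5)).
M is not dominated — it holds its own against U at L (10=10); D at L (10>5).
D: no other strategy beats it everywhere (U at R (10>8); M at R (10>8)).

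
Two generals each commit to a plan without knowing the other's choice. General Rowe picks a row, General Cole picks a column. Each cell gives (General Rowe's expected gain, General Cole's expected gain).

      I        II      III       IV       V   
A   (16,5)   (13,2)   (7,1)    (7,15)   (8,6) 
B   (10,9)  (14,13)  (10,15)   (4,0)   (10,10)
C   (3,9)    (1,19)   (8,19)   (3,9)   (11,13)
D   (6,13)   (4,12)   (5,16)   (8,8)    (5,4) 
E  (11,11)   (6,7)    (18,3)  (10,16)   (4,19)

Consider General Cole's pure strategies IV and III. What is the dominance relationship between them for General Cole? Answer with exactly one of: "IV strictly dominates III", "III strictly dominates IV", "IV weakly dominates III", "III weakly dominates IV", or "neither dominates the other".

neither dominates the other

Compare IV to III across each choice by General Rowe: A: 15>1, B: 0<15, C: 9<19, D: 8<16, E: 16>3.
IV does better at A, E but worse at B, C, D; neither strategy dominates the other.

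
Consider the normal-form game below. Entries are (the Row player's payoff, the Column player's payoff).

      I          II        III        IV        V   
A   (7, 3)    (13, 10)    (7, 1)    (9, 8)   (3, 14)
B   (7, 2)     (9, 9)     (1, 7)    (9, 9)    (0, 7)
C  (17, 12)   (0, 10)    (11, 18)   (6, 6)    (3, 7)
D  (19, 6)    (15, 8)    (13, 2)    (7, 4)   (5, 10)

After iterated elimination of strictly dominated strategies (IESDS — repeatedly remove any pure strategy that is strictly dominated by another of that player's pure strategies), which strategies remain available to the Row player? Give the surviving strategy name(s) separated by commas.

The Row player's strategy C is strictly dominated by D (I: 19>17, II: 15>0, III: 13>11, IV: 7>6, V: 5>3) and is removed.
For the Column player, II strictly dominates I on the remaining rows (A: 10>3, B: 9>2, D: 8>6); eliminate I.
Column III is eliminated: II beats it against every remaining row (A: 10>1, B: 9>7, D: 8>2).
Among the remaining strategies, none is strictly dominated by another pure strategy of the same player, so the elimination stops.
Surviving strategies — the Row player: {A, B, D}; the Column player: {II, IV, V}.

A, B, D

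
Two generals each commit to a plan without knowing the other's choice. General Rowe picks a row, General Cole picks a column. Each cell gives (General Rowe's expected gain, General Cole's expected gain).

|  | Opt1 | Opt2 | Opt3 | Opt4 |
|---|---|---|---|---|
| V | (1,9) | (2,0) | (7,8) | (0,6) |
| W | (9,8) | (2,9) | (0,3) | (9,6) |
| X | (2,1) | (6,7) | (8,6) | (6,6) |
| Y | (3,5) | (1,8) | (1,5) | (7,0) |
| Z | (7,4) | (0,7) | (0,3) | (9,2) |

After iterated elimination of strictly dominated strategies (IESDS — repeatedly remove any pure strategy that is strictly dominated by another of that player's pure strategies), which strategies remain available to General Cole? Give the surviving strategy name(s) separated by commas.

Opt2

For General Rowe, X strictly dominates V on the remaining columns (Opt1: 2>1, Opt2: 6>2, Opt3: 8>7, Opt4: 6>0); eliminate V.
Column Opt1 is eliminated: Opt2 beats it against every remaining row (W: 9>8, X: 7>1, Y: 8>5, Z: 7>4).
For General Cole, Opt2 strictly dominates Opt3 on the remaining rows (W: 9>3, X: 7>6, Y: 8>5, Z: 7>3); eliminate Opt3.
Row Y is eliminated: W beats it against every remaining column (Opt2: 2>1, Opt4: 9>7).
For General Cole, Opt2 strictly dominates Opt4 on the remaining rows (W: 9>6, X: 7>6, Z: 7>2); eliminate Opt4.
For General Rowe, X strictly dominates W on the remaining columns (Opt2: 6>2); eliminate W.
For General Rowe, X strictly dominates Z on the remaining columns (Opt2: 6>0); eliminate Z.
Among the remaining strategies, none is strictly dominated by another pure strategy of the same player, so the elimination stops.
Surviving strategies — General Rowe: {X}; General Cole: {Opt2}.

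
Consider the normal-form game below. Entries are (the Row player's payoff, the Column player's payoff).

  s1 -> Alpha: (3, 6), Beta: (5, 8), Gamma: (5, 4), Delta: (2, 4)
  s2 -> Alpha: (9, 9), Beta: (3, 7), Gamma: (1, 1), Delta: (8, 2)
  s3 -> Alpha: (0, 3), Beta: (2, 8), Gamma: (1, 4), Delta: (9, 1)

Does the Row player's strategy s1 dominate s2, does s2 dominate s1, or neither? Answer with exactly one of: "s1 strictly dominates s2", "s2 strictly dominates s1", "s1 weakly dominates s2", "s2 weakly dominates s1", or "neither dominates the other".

Compare s1 to s2 across every action of the Column player: Alpha: 3<9, Beta: 5>3, Gamma: 5>1, Delta: 2<8.
s1 does better at Beta, Gamma but worse at Alpha, Delta; neither strategy dominates the other.

neither dominates the other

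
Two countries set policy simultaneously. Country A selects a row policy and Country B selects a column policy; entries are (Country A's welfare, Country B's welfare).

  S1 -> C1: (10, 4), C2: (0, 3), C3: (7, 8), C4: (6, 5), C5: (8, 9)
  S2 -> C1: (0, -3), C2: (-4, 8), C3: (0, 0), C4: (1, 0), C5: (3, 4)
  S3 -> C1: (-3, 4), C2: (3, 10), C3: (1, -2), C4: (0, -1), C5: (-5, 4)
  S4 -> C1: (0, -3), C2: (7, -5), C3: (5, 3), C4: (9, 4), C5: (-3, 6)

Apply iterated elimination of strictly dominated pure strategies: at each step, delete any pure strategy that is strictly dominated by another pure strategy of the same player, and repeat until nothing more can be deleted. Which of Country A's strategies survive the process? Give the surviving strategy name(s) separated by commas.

For Country A, S1 strictly dominates S2 on the remaining columns (C1: 10>0, C2: 0>-4, C3: 7>0, C4: 6>1, C5: 8>3); eliminate S2.
For Country A, S4 strictly dominates S3 on the remaining columns (C1: 0>-3, C2: 7>3, C3: 5>1, C4: 9>0, C5: -3>-5); eliminate S3.
Column C1 is eliminated: C3 beats it against every remaining row (S1: 8>4, S4: 3>-3).
For Country B, C3 strictly dominates C2 on the remaining rows (S1: 8>3, S4: 3>-5); eliminate C2.
For Country B, C5 strictly dominates C3 on the remaining rows (S1: 9>8, S4: 6>3); eliminate C3.
For Country B, C5 strictly dominates C4 on the remaining rows (S1: 9>5, S4: 6>4); eliminate C4.
For Country A, S1 strictly dominates S4 on the remaining columns (C5: 8>-3); eliminate S4.
Among the remaining strategies, none is strictly dominated by another pure strategy of the same player, so the elimination stops.
Surviving strategies — Country A: {S1}; Country B: {C5}.

S1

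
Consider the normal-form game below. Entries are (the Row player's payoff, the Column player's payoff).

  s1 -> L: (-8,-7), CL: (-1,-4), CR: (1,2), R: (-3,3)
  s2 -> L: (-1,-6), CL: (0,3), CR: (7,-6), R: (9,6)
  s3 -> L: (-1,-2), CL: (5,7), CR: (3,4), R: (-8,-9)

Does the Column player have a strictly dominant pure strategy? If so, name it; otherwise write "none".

L fails to dominate CL at s1 (-7<-4).
CL fails to dominate CR at s1 (-4<2).
CR fails to dominate L at s2 (-6=-6).
R fails to dominate L at s3 (-9<-2).
No single strategy dominates all the others.

none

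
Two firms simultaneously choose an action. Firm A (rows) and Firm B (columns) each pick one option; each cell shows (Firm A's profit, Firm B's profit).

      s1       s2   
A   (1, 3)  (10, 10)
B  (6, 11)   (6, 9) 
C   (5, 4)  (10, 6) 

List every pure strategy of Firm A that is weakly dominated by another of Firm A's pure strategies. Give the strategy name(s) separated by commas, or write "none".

A is weakly dominated by C (s1: 5>1, s2: 10=10).
B: no other strategy beats it everywhere (A at s1 (6>1); C at s1 (6>5)).
C: no other strategy beats it everywhere (A at s1 (5>1); B at s2 (10>6)).

A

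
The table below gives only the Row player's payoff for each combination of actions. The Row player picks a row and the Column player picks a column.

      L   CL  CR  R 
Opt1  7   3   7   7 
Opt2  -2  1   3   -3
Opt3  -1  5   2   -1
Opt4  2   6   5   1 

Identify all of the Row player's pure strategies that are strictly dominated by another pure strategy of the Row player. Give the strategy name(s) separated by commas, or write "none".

Opt1: no other strategy beats it everywhere (Opt2 at L (7>-2); Opt3 at L (7>-1); Opt4 at L (7>2)).
Opt2 is strictly dominated by Opt1 (L: 7>-2, CL: 3>1, CR: 7>3, R: 7>-3).
Opt3 is strictly dominated by Opt4 (L: 2>-1, CL: 6>5, CR: 5>2, R: 1>-1).
Opt4 is not dominated — it holds its own against Opt1 at CL (6>3); Opt2 at L (2>-2); Opt3 at L (2>-1).

Opt2, Opt3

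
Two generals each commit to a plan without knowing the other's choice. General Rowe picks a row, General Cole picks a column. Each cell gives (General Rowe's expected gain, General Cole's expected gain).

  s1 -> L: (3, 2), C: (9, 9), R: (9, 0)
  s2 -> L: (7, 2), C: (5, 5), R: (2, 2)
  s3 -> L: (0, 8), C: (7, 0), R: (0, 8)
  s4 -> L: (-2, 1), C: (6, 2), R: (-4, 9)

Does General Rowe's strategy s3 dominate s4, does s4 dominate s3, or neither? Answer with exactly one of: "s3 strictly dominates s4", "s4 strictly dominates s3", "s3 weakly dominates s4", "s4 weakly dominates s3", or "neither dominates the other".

s3's payoffs vs s4's, by General Cole's action — L: 0>-2, C: 7>6, R: 0>-4.
Every comparison favours s3, so s3 strictly dominates s4.

s3 strictly dominates s4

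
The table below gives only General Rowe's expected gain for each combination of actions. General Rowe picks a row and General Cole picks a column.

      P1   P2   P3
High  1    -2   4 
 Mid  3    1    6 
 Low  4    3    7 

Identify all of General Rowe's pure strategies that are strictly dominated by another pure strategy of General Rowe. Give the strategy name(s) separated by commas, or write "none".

High, Mid

High: dominated, since Mid does at least as well everywhere (P1: 3>1, P2: 1>-2, P3: 6>4).
Mid is strictly dominated by Low (P1: 4>3, P2: 3>1, P3: 7>6).
Low: no other strategy beats it everywhere (High at P1 (4>1); Mid at P1 (4>3)).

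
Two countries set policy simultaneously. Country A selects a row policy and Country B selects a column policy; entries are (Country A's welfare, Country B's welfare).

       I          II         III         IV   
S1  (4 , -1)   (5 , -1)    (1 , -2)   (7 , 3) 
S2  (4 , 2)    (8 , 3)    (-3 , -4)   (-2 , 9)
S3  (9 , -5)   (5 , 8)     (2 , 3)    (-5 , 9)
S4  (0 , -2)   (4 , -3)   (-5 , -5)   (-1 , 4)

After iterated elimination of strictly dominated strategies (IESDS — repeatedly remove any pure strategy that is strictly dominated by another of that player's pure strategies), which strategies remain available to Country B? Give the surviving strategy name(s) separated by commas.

IV

Row S4 is eliminated: S1 beats it against every remaining column (I: 4>0, II: 5>4, III: 1>-5, IV: 7>-1).
Column I is eliminated: IV beats it against every remaining row (S1: 3>-1, S2: 9>2, S3: 9>-5).
For Country B, IV strictly dominates II on the remaining rows (S1: 3>-1, S2: 9>3, S3: 9>8); eliminate II.
For Country A, S1 strictly dominates S2 on the remaining columns (III: 1>-3, IV: 7>-2); eliminate S2.
Country B's strategy III is strictly dominated by IV (S1: 3>-2, S3: 9>3) and is removed.
Row S3 is eliminated: S1 beats it against every remaining column (IV: 7>-5).
Among the remaining strategies, none is strictly dominated by another pure strategy of the same player, so the elimination stops.
Surviving strategies — Country A: {S1}; Country B: {IV}.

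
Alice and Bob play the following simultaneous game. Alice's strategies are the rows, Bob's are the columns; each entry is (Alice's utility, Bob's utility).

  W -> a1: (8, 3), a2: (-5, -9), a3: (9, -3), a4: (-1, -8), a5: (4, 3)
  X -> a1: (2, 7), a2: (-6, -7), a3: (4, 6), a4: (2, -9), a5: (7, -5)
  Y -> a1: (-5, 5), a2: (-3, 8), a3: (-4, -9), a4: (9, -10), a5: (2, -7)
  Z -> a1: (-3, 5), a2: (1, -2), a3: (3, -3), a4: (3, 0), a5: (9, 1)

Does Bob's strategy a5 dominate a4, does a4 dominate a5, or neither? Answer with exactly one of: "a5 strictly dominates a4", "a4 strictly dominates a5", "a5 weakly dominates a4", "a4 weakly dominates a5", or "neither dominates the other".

a5 strictly dominates a4

a5's payoffs vs a4's, by Alice's action — W: 3>-8, X: -5>-9, Y: -7>-10, Z: 1>0.
Every comparison favours a5, so a5 strictly dominates a4.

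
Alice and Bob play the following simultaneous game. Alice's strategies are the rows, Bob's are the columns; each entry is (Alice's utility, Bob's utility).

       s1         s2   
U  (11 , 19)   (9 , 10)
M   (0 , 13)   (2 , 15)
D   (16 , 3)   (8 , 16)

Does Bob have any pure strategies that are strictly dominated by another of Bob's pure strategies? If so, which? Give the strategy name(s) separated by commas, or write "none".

none

s1: no other strategy beats it everywhere (s2 at U (19>10)).
s2 is not dominated — it holds its own against s1 at M (15>13).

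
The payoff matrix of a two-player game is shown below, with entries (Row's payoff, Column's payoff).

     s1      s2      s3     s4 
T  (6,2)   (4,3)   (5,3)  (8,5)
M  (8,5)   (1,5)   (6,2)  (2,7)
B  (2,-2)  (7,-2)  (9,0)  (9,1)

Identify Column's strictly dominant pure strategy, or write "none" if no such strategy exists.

s4 vs s1: T: 5>2, M: 7>5, B: 1>-2.
s4 vs s2: T: 5>3, M: 7>5, B: 1>-2.
s4 vs s3: T: 5>3, M: 7>2, B: 1>0.
s4 strictly beats every other strategy against every opponent action, so it is strictly dominant.

s4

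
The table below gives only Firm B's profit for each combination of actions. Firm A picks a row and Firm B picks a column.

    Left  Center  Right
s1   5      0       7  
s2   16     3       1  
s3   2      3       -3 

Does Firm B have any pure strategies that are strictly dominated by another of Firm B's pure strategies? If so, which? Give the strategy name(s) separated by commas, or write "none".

Left: no other strategy beats it everywhere (Center at s1 (5>0); Right at s2 (16>1)).
Nothing dominates Center: Left at s3 (3>2); Right at s2 (3>1).
Right is not dominated — it holds its own against Left at s1 (7>5); Center at s1 (7>0).

none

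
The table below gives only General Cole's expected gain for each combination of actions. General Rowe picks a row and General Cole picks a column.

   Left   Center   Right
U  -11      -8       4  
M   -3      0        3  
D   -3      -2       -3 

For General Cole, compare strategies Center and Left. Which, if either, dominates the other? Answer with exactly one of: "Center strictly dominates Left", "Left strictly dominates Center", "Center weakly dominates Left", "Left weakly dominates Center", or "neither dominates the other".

Center strictly dominates Left

Compare Center to Left across every action of General Rowe: U: -8>-11, M: 0>-3, D: -2>-3.
Every comparison favours Center, so Center strictly dominates Left.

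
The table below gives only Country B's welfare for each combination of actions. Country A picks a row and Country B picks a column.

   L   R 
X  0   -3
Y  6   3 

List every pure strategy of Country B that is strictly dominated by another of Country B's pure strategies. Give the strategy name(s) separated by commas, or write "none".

R

L: no other strategy beats it everywhere (R at X (0>-3)).
R is strictly dominated by L (X: 0>-3, Y: 6>3).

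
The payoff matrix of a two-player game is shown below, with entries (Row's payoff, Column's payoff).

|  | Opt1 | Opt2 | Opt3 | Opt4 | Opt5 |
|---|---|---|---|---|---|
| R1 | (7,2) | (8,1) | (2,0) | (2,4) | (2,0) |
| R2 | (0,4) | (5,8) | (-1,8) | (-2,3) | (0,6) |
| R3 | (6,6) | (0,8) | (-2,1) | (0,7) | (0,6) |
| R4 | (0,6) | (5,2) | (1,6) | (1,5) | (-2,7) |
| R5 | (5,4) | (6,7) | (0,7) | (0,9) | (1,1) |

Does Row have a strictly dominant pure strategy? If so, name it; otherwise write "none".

R1 vs R2: Opt1: 7>0, Opt2: 8>5, Opt3: 2>-1, Opt4: 2>-2, Opt5: 2>0.
R1 vs R3: Opt1: 7>6, Opt2: 8>0, Opt3: 2>-2, Opt4: 2>0, Opt5: 2>0.
R1 vs R4: Opt1: 7>0, Opt2: 8>5, Opt3: 2>1, Opt4: 2>1, Opt5: 2>-2.
R1 vs R5: Opt1: 7>5, Opt2: 8>6, Opt3: 2>0, Opt4: 2>0, Opt5: 2>1.
R1 strictly beats every other strategy against every opponent action, so it is strictly dominant.

R1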